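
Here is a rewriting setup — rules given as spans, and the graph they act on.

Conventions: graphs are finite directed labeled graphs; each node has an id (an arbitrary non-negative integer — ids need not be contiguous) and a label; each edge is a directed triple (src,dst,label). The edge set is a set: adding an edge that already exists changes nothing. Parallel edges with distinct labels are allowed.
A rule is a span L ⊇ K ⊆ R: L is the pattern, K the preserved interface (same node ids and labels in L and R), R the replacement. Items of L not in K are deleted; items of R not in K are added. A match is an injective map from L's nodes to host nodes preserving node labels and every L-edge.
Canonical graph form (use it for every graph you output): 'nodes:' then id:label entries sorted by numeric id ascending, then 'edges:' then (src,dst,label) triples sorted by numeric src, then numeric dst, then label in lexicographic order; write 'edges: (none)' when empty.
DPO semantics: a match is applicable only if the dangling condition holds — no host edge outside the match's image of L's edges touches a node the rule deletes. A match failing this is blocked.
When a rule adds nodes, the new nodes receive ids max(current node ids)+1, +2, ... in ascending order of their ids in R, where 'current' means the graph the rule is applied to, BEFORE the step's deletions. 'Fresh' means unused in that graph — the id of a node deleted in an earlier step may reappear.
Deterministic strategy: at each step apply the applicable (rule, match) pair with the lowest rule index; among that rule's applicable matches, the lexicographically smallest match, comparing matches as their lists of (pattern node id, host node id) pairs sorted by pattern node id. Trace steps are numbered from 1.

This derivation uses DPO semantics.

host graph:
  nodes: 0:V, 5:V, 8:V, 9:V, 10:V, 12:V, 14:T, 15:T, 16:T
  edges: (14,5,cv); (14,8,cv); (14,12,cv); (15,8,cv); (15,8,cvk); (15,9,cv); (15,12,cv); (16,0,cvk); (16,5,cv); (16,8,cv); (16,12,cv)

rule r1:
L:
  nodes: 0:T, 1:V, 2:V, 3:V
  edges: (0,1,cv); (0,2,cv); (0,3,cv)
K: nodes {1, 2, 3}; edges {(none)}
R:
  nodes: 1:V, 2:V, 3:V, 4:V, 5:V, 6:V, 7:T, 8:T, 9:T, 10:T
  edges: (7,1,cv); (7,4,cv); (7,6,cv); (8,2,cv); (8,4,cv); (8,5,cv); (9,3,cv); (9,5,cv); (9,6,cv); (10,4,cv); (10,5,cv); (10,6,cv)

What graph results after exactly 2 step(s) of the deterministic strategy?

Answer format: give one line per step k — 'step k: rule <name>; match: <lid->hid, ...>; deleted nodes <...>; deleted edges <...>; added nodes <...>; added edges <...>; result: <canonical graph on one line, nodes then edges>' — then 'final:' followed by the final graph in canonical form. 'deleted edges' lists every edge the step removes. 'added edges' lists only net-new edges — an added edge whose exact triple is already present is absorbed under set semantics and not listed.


step 1: rule r1; match: 0->14, 1->5, 2->8, 3->12; deleted nodes 14; deleted edges (14,5,cv); (14,8,cv); (14,12,cv); added nodes 17, 18, 19, 20, 21, 22, 23; added edges (20,5,cv); (20,17,cv); (20,19,cv); (21,8,cv); (21,17,cv); (21,18,cv); (22,12,cv); (22,18,cv); (22,19,cv); (23,17,cv); (23,18,cv); (23,19,cv); result: nodes: 0:V, 5:V, 8:V, 9:V, 10:V, 12:V, 15:T, 16:T, 17:V, 18:V, 19:V, 20:T, 21:T, 22:T, 23:T edges: (15,8,cv); (15,8,cvk); (15,9,cv); (15,12,cv); (16,0,cvk); (16,5,cv); (16,8,cv); (16,12,cv); (20,5,cv); (20,17,cv); (20,19,cv); (21,8,cv); (21,17,cv); (21,18,cv); (22,12,cv); (22,18,cv); (22,19,cv); (23,17,cv); (23,18,cv); (23,19,cv)
step 2: rule r1; match: 0->20, 1->5, 2->17, 3->19; deleted nodes 20; deleted edges (20,5,cv); (20,17,cv); (20,19,cv); added nodes 24, 25, 26, 27, 28, 29, 30; added edges (27,5,cv); (27,24,cv); (27,26,cv); (28,17,cv); (28,24,cv); (28,25,cv); (29,19,cv); (29,25,cv); (29,26,cv); (30,24,cv); (30,25,cv); (30,26,cv); result: nodes: 0:V, 5:V, 8:V, 9:V, 10:V, 12:V, 15:T, 16:T, 17:V, 18:V, 19:V, 21:T, 22:T, 23:T, 24:V, 25:V, 26:V, 27:T, 28:T, 29:T, 30:T edges: (15,8,cv); (15,8,cvk); (15,9,cv); (15,12,cv); (16,0,cvk); (16,5,cv); (16,8,cv); (16,12,cv); (21,8,cv); (21,17,cv); (21,18,cv); (22,12,cv); (22,18,cv); (22,19,cv); (23,17,cv); (23,18,cv); (23,19,cv); (27,5,cv); (27,24,cv); (27,26,cv); (28,17,cv); (28,24,cv); (28,25,cv); (29,19,cv); (29,25,cv); (29,26,cv); (30,24,cv); (30,25,cv); (30,26,cv)
final:
nodes: 0:V, 5:V, 8:V, 9:V, 10:V, 12:V, 15:T, 16:T, 17:V, 18:V, 19:V, 21:T, 22:T, 23:T, 24:V, 25:V, 26:V, 27:T, 28:T, 29:T, 30:T
edges: (15,8,cv); (15,8,cvk); (15,9,cv); (15,12,cv); (16,0,cvk); (16,5,cv); (16,8,cv); (16,12,cv); (21,8,cv); (21,17,cv); (21,18,cv); (22,12,cv); (22,18,cv); (22,19,cv); (23,17,cv); (23,18,cv); (23,19,cv); (27,5,cv); (27,24,cv); (27,26,cv); (28,17,cv); (28,24,cv); (28,25,cv); (29,19,cv); (29,25,cv); (29,26,cv); (30,24,cv); (30,25,cv); (30,26,cv)


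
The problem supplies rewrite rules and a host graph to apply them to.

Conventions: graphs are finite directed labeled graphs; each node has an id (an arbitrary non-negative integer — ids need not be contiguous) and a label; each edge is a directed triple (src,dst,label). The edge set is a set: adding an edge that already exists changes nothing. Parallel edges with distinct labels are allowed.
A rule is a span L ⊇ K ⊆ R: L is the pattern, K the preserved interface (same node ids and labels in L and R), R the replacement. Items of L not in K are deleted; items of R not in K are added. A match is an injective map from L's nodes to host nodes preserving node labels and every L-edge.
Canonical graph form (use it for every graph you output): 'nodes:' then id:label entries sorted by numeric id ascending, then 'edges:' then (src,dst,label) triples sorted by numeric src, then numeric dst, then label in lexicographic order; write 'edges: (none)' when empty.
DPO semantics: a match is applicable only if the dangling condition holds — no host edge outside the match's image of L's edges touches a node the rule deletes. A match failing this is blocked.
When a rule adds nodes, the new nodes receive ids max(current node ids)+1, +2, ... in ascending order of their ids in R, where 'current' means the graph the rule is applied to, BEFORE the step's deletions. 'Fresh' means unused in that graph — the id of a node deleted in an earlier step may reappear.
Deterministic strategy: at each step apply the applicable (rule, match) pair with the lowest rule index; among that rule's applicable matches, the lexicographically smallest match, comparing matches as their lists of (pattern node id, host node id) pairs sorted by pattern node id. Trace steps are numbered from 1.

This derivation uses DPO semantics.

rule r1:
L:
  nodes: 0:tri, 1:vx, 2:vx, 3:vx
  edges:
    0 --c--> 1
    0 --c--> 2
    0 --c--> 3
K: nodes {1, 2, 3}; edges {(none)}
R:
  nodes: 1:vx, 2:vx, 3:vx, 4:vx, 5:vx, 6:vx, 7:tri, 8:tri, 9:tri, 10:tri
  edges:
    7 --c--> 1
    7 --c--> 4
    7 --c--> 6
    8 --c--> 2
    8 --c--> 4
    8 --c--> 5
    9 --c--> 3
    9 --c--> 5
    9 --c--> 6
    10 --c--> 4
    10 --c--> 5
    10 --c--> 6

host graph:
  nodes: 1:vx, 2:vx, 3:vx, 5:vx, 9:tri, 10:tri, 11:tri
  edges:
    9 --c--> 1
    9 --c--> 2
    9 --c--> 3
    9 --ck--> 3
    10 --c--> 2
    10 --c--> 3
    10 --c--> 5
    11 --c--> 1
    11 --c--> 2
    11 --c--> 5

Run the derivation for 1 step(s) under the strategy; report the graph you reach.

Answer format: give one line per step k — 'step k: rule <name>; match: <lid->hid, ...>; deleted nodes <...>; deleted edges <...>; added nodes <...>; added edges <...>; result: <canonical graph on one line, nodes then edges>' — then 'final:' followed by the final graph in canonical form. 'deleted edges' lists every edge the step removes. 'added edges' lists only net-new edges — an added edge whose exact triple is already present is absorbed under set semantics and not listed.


step 1: rule r1; match: 0->10, 1->2, 2->3, 3->5; deleted nodes 10; deleted edges (10,2,c); (10,3,c); (10,5,c); added nodes 12, 13, 14, 15, 16, 17, 18; added edges (15,2,c); (15,12,c); (15,14,c); (16,3,c); (16,12,c); (16,13,c); (17,5,c); (17,13,c); (17,14,c); (18,12,c); (18,13,c); (18,14,c); result: nodes: 1:vx, 2:vx, 3:vx, 5:vx, 9:tri, 11:tri, 12:vx, 13:vx, 14:vx, 15:tri, 16:tri, 17:tri, 18:tri edges: (9,1,c); (9,2,c); (9,3,c); (9,3,ck); (11,1,c); (11,2,c); (11,5,c); (15,2,c); (15,12,c); (15,14,c); (16,3,c); (16,12,c); (16,13,c); (17,5,c); (17,13,c); (17,14,c); (18,12,c); (18,13,c); (18,14,c)
final:
nodes: 1:vx, 2:vx, 3:vx, 5:vx, 9:tri, 11:tri, 12:vx, 13:vx, 14:vx, 15:tri, 16:tri, 17:tri, 18:tri
edges: (9,1,c); (9,2,c); (9,3,c); (9,3,ck); (11,1,c); (11,2,c); (11,5,c); (15,2,c); (15,12,c); (15,14,c); (16,3,c); (16,12,c); (16,13,c); (17,5,c); (17,13,c); (17,14,c); (18,12,c); (18,13,c); (18,14,c)


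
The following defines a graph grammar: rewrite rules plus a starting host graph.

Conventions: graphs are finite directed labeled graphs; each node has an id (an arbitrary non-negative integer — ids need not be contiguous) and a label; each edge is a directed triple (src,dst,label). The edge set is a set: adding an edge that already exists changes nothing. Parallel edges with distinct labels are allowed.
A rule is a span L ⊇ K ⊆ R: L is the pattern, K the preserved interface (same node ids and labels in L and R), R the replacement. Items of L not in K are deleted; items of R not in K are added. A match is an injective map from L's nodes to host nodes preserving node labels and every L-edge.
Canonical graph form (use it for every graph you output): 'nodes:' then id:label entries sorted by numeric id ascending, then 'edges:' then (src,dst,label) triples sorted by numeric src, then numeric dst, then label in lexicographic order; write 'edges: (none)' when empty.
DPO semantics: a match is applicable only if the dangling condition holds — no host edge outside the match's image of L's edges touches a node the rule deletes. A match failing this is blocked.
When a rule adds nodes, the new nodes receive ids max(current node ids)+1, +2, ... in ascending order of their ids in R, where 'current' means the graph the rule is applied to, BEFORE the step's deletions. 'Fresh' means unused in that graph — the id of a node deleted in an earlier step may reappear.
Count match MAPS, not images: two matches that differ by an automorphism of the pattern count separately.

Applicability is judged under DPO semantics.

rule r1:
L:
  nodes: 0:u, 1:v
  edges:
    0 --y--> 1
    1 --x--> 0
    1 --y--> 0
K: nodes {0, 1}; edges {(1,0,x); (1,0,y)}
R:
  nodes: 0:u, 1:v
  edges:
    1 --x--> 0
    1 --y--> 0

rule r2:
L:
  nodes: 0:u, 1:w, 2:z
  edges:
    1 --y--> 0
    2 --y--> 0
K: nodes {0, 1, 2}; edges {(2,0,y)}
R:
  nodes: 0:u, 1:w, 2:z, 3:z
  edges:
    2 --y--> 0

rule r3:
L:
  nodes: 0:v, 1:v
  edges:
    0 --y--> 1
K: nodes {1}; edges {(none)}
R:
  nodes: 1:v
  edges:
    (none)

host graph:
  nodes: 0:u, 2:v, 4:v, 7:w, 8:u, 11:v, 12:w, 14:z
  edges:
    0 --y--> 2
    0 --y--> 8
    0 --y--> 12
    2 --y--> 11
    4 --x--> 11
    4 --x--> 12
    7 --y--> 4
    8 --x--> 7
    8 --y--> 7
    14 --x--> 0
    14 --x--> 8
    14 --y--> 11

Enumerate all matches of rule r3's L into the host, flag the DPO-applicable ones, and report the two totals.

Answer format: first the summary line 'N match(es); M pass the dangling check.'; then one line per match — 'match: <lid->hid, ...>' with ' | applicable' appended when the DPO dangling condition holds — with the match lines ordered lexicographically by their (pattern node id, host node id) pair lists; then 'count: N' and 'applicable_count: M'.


1 match(es); 0 pass the dangling check.
match: 0->2, 1->11
count: 1
applicable_count: 0


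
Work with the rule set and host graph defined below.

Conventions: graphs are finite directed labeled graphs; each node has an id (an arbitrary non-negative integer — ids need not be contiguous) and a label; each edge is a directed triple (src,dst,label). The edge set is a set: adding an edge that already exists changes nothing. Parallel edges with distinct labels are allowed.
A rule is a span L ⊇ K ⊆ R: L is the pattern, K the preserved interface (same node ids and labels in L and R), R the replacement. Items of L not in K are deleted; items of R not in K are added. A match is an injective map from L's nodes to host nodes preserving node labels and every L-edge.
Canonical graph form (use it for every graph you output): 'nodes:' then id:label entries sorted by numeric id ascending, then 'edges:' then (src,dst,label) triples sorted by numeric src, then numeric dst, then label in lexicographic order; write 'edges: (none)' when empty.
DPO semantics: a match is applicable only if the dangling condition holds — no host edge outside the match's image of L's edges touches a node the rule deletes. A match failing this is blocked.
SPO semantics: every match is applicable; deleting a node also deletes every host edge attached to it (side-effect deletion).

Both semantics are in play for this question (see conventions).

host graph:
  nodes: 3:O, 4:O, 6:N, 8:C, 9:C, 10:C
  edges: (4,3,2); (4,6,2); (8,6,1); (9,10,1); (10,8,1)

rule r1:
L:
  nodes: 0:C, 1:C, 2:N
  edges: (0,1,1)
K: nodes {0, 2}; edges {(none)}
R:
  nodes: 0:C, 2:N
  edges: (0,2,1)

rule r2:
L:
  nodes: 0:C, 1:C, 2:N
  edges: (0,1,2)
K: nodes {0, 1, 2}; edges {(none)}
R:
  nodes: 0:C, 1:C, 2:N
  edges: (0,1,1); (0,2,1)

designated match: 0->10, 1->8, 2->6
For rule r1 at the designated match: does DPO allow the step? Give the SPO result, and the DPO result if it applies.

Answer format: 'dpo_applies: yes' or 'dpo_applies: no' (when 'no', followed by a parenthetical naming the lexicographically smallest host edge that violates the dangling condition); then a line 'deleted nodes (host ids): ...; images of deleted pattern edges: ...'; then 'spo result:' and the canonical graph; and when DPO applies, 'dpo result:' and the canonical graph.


dpo_applies: no
(the rule deletes node 8, which keeps host edge (8,6,1) outside the match image — the dangling condition fails, DPO blocks; SPO proceeds and side-deletes such edges)
deleted nodes (host ids): 8; images of deleted pattern edges: (10,8,1)
spo result:
nodes: 3:O, 4:O, 6:N, 9:C, 10:C
edges: (4,3,2); (4,6,2); (9,10,1); (10,6,1)


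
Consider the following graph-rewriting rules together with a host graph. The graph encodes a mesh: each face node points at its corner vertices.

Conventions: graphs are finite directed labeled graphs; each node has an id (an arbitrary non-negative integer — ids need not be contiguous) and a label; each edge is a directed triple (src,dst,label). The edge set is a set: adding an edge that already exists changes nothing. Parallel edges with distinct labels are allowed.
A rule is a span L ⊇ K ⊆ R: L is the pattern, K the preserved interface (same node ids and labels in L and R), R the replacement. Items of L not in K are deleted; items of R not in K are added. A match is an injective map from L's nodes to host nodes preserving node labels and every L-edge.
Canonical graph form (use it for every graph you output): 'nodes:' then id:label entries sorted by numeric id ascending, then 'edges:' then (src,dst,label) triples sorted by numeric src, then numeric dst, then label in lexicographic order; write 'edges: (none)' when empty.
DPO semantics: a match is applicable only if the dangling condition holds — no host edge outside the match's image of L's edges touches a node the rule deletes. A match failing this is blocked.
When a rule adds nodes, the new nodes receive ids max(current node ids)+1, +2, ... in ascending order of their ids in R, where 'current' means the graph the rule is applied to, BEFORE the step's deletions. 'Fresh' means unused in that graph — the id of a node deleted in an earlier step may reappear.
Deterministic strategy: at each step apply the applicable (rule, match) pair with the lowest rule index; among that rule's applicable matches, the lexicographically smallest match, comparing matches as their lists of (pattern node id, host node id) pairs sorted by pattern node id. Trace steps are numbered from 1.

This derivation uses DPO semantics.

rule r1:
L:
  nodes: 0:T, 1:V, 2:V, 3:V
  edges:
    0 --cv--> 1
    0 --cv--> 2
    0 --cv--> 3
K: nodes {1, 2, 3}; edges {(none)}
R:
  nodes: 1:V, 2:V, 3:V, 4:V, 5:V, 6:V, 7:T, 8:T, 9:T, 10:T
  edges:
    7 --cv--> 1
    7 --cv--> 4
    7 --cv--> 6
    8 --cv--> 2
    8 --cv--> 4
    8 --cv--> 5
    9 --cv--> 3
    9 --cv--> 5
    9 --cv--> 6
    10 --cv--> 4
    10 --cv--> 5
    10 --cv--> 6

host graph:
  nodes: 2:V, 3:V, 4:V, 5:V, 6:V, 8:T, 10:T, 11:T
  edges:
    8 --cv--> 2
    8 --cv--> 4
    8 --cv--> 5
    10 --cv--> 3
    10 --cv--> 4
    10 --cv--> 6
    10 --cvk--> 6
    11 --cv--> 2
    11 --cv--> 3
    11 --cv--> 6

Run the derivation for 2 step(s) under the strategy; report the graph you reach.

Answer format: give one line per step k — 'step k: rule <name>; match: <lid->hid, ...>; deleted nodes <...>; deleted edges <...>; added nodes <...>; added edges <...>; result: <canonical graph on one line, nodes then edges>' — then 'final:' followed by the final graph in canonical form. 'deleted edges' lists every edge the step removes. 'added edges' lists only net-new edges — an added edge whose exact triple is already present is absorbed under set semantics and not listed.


step 1: rule r1; match: 0->8, 1->2, 2->4, 3->5; deleted nodes 8; deleted edges (8,2,cv); (8,4,cv); (8,5,cv); added nodes 12, 13, 14, 15, 16, 17, 18; added edges (15,2,cv); (15,12,cv); (15,14,cv); (16,4,cv); (16,12,cv); (16,13,cv); (17,5,cv); (17,13,cv); (17,14,cv); (18,12,cv); (18,13,cv); (18,14,cv); result: nodes: 2:V, 3:V, 4:V, 5:V, 6:V, 10:T, 11:T, 12:V, 13:V, 14:V, 15:T, 16:T, 17:T, 18:T edges: (10,3,cv); (10,4,cv); (10,6,cv); (10,6,cvk); (11,2,cv); (11,3,cv); (11,6,cv); (15,2,cv); (15,12,cv); (15,14,cv); (16,4,cv); (16,12,cv); (16,13,cv); (17,5,cv); (17,13,cv); (17,14,cv); (18,12,cv); (18,13,cv); (18,14,cv)
step 2: rule r1; match: 0->11, 1->2, 2->3, 3->6; deleted nodes 11; deleted edges (11,2,cv); (11,3,cv); (11,6,cv); added nodes 19, 20, 21, 22, 23, 24, 25; added edges (22,2,cv); (22,19,cv); (22,21,cv); (23,3,cv); (23,19,cv); (23,20,cv); (24,6,cv); (24,20,cv); (24,21,cv); (25,19,cv); (25,20,cv); (25,21,cv); result: nodes: 2:V, 3:V, 4:V, 5:V, 6:V, 10:T, 12:V, 13:V, 14:V, 15:T, 16:T, 17:T, 18:T, 19:V, 20:V, 21:V, 22:T, 23:T, 24:T, 25:T edges: (10,3,cv); (10,4,cv); (10,6,cv); (10,6,cvk); (15,2,cv); (15,12,cv); (15,14,cv); (16,4,cv); (16,12,cv); (16,13,cv); (17,5,cv); (17,13,cv); (17,14,cv); (18,12,cv); (18,13,cv); (18,14,cv); (22,2,cv); (22,19,cv); (22,21,cv); (23,3,cv); (23,19,cv); (23,20,cv); (24,6,cv); (24,20,cv); (24,21,cv); (25,19,cv); (25,20,cv); (25,21,cv)
final:
nodes: 2:V, 3:V, 4:V, 5:V, 6:V, 10:T, 12:V, 13:V, 14:V, 15:T, 16:T, 17:T, 18:T, 19:V, 20:V, 21:V, 22:T, 23:T, 24:T, 25:T
edges: (10,3,cv); (10,4,cv); (10,6,cv); (10,6,cvk); (15,2,cv); (15,12,cv); (15,14,cv); (16,4,cv); (16,12,cv); (16,13,cv); (17,5,cv); (17,13,cv); (17,14,cv); (18,12,cv); (18,13,cv); (18,14,cv); (22,2,cv); (22,19,cv); (22,21,cv); (23,3,cv); (23,19,cv); (23,20,cv); (24,6,cv); (24,20,cv); (24,21,cv); (25,19,cv); (25,20,cv); (25,21,cv)


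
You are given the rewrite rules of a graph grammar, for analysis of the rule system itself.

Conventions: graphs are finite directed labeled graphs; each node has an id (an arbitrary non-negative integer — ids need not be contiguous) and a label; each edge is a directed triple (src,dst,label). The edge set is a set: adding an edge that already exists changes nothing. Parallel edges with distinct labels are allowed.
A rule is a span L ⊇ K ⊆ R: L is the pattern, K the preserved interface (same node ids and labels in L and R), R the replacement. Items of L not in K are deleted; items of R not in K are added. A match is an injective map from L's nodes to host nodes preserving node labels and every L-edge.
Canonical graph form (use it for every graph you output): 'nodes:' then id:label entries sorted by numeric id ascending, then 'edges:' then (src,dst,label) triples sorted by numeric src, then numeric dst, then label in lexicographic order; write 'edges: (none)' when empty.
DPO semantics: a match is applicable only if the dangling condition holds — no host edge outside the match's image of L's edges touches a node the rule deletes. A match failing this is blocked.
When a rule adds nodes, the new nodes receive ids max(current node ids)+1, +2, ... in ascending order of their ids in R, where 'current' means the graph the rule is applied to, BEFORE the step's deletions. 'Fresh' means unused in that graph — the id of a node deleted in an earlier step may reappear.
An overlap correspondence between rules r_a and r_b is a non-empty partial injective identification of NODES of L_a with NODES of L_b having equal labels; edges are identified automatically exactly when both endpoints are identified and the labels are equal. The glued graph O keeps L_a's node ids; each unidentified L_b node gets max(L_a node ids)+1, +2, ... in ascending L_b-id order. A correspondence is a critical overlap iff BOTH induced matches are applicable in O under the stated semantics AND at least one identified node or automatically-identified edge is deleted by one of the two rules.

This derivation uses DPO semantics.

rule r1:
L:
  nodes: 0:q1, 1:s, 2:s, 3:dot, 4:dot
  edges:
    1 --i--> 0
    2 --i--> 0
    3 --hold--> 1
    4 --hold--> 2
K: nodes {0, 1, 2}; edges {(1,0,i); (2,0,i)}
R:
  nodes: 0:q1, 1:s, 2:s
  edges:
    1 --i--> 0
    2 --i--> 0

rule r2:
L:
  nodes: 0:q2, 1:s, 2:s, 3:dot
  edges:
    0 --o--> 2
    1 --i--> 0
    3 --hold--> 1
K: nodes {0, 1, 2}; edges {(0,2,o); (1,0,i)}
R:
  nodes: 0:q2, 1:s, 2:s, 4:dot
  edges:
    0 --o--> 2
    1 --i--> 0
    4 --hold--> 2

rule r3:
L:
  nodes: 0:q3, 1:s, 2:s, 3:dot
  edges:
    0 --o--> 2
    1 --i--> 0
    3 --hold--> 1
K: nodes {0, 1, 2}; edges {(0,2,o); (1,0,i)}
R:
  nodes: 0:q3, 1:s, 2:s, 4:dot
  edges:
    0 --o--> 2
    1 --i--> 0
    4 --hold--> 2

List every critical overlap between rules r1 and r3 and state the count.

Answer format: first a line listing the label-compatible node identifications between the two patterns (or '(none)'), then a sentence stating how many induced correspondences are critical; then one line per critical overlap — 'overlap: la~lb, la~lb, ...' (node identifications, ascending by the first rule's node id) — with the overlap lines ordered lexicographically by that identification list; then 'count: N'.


label-compatible node identifications between L(r1) and L(r3): 1~1, 1~2, 2~1, 2~2, 3~3, 4~3
4 of the induced correspondences are critical overlaps of r1 and r3.
overlap: 1~1, 2~2, 3~3
overlap: 1~1, 3~3
overlap: 1~2, 2~1, 4~3
overlap: 2~1, 4~3
count: 4


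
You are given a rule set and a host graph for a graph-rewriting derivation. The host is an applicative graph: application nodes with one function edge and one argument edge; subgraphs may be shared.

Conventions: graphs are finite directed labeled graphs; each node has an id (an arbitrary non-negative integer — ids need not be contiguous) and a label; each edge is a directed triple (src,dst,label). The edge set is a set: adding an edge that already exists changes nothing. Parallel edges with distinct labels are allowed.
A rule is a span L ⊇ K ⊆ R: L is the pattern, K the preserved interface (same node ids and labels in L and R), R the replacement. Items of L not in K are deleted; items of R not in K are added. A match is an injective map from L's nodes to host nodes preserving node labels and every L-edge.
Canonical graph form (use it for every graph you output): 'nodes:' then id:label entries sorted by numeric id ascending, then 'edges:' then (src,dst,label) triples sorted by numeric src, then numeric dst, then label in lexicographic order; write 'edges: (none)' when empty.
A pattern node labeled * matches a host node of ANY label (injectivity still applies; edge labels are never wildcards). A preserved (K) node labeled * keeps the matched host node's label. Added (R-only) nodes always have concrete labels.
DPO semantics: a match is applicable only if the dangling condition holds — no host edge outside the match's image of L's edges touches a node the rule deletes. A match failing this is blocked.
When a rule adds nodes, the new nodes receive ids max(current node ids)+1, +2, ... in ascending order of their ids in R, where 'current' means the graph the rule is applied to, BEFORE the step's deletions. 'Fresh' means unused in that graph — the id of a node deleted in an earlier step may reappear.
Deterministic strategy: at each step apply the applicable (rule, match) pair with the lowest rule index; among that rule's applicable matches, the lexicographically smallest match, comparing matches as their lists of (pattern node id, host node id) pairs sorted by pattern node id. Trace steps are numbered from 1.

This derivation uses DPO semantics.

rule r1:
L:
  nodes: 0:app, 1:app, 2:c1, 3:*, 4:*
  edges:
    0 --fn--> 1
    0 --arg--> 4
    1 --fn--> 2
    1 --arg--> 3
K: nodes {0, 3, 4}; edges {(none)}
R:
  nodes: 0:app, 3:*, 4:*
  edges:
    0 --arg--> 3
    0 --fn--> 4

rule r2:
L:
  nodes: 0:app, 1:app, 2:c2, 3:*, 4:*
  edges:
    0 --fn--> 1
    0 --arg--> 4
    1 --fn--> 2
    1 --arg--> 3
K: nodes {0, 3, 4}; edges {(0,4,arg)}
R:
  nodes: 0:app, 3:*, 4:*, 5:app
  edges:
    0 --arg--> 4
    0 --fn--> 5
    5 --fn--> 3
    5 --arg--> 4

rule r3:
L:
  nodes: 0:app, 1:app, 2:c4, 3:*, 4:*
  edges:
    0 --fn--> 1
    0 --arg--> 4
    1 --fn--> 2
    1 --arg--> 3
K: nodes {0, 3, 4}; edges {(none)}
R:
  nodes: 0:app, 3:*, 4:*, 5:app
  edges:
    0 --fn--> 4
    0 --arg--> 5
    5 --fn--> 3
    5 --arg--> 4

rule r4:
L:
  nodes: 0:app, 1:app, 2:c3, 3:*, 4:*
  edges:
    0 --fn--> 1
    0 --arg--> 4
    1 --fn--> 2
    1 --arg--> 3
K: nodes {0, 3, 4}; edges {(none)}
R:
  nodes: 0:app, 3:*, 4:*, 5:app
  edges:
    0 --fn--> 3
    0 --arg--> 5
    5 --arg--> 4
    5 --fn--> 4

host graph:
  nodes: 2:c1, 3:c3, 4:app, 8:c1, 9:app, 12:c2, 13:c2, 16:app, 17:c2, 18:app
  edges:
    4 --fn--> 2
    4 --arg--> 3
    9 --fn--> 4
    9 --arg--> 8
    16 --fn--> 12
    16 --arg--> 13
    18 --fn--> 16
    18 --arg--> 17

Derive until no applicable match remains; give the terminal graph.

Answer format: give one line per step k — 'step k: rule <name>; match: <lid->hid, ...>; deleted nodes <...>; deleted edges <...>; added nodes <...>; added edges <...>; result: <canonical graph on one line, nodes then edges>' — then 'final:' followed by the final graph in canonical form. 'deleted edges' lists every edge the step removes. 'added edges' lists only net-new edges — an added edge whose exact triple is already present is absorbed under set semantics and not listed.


step 1: rule r1; match: 0->9, 1->4, 2->2, 3->3, 4->8; deleted nodes 2, 4; deleted edges (4,2,fn); (4,3,arg); (9,4,fn); (9,8,arg); added nodes (none); added edges (9,3,arg); (9,8,fn); result: nodes: 3:c3, 8:c1, 9:app, 12:c2, 13:c2, 16:app, 17:c2, 18:app edges: (9,3,arg); (9,8,fn); (16,12,fn); (16,13,arg); (18,16,fn); (18,17,arg)
step 2: rule r2; match: 0->18, 1->16, 2->12, 3->13, 4->17; deleted nodes 12, 16; deleted edges (16,12,fn); (16,13,arg); (18,16,fn); added nodes 19; added edges (18,19,fn); (19,13,fn); (19,17,arg); result: nodes: 3:c3, 8:c1, 9:app, 13:c2, 17:c2, 18:app, 19:app edges: (9,3,arg); (9,8,fn); (18,17,arg); (18,19,fn); (19,13,fn); (19,17,arg)
final:
nodes: 3:c3, 8:c1, 9:app, 13:c2, 17:c2, 18:app, 19:app
edges: (9,3,arg); (9,8,fn); (18,17,arg); (18,19,fn); (19,13,fn); (19,17,arg)


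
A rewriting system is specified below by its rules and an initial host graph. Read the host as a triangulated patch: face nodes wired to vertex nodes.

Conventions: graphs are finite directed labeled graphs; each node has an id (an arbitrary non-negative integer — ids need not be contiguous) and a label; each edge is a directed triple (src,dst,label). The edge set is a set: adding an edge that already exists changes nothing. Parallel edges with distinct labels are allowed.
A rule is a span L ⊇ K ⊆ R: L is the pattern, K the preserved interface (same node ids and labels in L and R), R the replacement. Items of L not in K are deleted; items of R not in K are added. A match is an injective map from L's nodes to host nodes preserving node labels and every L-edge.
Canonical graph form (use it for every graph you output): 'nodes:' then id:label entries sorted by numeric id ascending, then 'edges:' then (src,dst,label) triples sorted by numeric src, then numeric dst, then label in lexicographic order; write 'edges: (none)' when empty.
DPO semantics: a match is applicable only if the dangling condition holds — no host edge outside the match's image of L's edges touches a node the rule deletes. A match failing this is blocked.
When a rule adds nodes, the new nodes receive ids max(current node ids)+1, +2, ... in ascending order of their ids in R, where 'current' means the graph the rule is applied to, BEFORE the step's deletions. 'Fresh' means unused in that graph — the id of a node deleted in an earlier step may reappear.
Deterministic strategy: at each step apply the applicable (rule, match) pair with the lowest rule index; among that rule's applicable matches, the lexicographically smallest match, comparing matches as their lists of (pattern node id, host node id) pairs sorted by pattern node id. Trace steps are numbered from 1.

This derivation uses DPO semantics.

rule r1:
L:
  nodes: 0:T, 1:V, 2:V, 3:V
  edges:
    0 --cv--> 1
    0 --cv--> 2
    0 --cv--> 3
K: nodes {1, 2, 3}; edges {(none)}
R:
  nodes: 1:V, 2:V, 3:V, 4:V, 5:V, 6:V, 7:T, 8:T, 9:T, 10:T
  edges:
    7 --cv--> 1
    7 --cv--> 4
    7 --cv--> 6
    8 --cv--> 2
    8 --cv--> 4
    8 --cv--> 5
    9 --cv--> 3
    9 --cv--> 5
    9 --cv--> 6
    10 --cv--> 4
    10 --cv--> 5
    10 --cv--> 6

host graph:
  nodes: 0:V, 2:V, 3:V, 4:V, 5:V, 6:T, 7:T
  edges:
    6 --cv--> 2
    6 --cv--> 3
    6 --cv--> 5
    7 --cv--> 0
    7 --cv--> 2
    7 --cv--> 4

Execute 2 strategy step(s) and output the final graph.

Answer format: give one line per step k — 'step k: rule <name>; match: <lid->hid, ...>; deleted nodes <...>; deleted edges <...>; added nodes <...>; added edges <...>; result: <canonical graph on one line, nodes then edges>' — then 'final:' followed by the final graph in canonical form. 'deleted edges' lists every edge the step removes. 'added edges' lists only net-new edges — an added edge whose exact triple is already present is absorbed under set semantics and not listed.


step 1: rule r1; match: 0->6, 1->2, 2->3, 3->5; deleted nodes 6; deleted edges (6,2,cv); (6,3,cv); (6,5,cv); added nodes 8, 9, 10, 11, 12, 13, 14; added edges (11,2,cv); (11,8,cv); (11,10,cv); (12,3,cv); (12,8,cv); (12,9,cv); (13,5,cv); (13,9,cv); (13,10,cv); (14,8,cv); (14,9,cv); (14,10,cv); result: nodes: 0:V, 2:V, 3:V, 4:V, 5:V, 7:T, 8:V, 9:V, 10:V, 11:T, 12:T, 13:T, 14:T edges: (7,0,cv); (7,2,cv); (7,4,cv); (11,2,cv); (11,8,cv); (11,10,cv); (12,3,cv); (12,8,cv); (12,9,cv); (13,5,cv); (13,9,cv); (13,10,cv); (14,8,cv); (14,9,cv); (14,10,cv)
step 2: rule r1; match: 0->7, 1->0, 2->2, 3->4; deleted nodes 7; deleted edges (7,0,cv); (7,2,cv); (7,4,cv); added nodes 15, 16, 17, 18, 19, 20, 21; added edges (18,0,cv); (18,15,cv); (18,17,cv); (19,2,cv); (19,15,cv); (19,16,cv); (20,4,cv); (20,16,cv); (20,17,cv); (21,15,cv); (21,16,cv); (21,17,cv); result: nodes: 0:V, 2:V, 3:V, 4:V, 5:V, 8:V, 9:V, 10:V, 11:T, 12:T, 13:T, 14:T, 15:V, 16:V, 17:V, 18:T, 19:T, 20:T, 21:T edges: (11,2,cv); (11,8,cv); (11,10,cv); (12,3,cv); (12,8,cv); (12,9,cv); (13,5,cv); (13,9,cv); (13,10,cv); (14,8,cv); (14,9,cv); (14,10,cv); (18,0,cv); (18,15,cv); (18,17,cv); (19,2,cv); (19,15,cv); (19,16,cv); (20,4,cv); (20,16,cv); (20,17,cv); (21,15,cv); (21,16,cv); (21,17,cv)
final:
nodes: 0:V, 2:V, 3:V, 4:V, 5:V, 8:V, 9:V, 10:V, 11:T, 12:T, 13:T, 14:T, 15:V, 16:V, 17:V, 18:T, 19:T, 20:T, 21:T
edges: (11,2,cv); (11,8,cv); (11,10,cv); (12,3,cv); (12,8,cv); (12,9,cv); (13,5,cv); (13,9,cv); (13,10,cv); (14,8,cv); (14,9,cv); (14,10,cv); (18,0,cv); (18,15,cv); (18,17,cv); (19,2,cv); (19,15,cv); (19,16,cv); (20,4,cv); (20,16,cv); (20,17,cv); (21,15,cv); (21,16,cv); (21,17,cv)


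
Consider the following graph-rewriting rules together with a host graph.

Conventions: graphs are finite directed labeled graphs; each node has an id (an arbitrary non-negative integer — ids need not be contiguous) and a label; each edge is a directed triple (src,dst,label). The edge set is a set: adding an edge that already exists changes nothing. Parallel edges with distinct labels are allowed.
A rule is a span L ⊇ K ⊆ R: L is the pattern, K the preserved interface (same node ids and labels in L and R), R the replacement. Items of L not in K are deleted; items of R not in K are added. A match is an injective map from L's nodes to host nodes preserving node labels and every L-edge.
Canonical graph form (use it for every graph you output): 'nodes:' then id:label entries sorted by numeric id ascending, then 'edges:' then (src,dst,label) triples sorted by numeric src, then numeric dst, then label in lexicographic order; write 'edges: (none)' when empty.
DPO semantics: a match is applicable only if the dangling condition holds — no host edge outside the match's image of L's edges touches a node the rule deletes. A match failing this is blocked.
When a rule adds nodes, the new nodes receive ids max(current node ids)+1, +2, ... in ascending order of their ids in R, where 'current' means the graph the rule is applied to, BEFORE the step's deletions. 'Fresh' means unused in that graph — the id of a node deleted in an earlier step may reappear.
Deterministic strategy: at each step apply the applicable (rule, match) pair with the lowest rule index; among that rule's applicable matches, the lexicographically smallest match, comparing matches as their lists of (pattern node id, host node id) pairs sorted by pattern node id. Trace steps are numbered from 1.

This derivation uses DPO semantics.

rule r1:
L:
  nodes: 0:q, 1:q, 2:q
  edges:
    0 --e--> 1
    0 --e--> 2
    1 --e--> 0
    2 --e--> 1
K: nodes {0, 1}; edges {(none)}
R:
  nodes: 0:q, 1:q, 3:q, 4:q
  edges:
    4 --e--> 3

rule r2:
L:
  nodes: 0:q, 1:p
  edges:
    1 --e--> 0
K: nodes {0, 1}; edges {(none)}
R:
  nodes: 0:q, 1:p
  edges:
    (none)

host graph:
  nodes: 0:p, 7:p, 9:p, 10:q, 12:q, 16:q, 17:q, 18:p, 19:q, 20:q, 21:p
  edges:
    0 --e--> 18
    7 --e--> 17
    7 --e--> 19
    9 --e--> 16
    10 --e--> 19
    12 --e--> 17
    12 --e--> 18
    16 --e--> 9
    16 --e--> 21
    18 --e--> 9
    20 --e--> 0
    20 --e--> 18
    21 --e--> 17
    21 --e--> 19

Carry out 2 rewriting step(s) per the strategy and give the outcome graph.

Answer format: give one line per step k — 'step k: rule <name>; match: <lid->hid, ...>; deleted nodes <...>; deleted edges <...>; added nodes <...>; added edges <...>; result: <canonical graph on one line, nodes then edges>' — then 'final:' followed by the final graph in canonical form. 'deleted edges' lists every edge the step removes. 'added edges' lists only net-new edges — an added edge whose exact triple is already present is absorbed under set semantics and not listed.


step 1: rule r2; match: 0->16, 1->9; deleted nodes (none); deleted edges (9,16,e); added nodes (none); added edges (none); result: nodes: 0:p, 7:p, 9:p, 10:q, 12:q, 16:q, 17:q, 18:p, 19:q, 20:q, 21:p edges: (0,18,e); (7,17,e); (7,19,e); (10,19,e); (12,17,e); (12,18,e); (16,9,e); (16,21,e); (18,9,e); (20,0,e); (20,18,e); (21,17,e); (21,19,e)
step 2: rule r2; match: 0->17, 1->7; deleted nodes (none); deleted edges (7,17,e); added nodes (none); added edges (none); result: nodes: 0:p, 7:p, 9:p, 10:q, 12:q, 16:q, 17:q, 18:p, 19:q, 20:q, 21:p edges: (0,18,e); (7,19,e); (10,19,e); (12,17,e); (12,18,e); (16,9,e); (16,21,e); (18,9,e); (20,0,e); (20,18,e); (21,17,e); (21,19,e)
final:
nodes: 0:p, 7:p, 9:p, 10:q, 12:q, 16:q, 17:q, 18:p, 19:q, 20:q, 21:p
edges: (0,18,e); (7,19,e); (10,19,e); (12,17,e); (12,18,e); (16,9,e); (16,21,e); (18,9,e); (20,0,e); (20,18,e); (21,17,e); (21,19,e)


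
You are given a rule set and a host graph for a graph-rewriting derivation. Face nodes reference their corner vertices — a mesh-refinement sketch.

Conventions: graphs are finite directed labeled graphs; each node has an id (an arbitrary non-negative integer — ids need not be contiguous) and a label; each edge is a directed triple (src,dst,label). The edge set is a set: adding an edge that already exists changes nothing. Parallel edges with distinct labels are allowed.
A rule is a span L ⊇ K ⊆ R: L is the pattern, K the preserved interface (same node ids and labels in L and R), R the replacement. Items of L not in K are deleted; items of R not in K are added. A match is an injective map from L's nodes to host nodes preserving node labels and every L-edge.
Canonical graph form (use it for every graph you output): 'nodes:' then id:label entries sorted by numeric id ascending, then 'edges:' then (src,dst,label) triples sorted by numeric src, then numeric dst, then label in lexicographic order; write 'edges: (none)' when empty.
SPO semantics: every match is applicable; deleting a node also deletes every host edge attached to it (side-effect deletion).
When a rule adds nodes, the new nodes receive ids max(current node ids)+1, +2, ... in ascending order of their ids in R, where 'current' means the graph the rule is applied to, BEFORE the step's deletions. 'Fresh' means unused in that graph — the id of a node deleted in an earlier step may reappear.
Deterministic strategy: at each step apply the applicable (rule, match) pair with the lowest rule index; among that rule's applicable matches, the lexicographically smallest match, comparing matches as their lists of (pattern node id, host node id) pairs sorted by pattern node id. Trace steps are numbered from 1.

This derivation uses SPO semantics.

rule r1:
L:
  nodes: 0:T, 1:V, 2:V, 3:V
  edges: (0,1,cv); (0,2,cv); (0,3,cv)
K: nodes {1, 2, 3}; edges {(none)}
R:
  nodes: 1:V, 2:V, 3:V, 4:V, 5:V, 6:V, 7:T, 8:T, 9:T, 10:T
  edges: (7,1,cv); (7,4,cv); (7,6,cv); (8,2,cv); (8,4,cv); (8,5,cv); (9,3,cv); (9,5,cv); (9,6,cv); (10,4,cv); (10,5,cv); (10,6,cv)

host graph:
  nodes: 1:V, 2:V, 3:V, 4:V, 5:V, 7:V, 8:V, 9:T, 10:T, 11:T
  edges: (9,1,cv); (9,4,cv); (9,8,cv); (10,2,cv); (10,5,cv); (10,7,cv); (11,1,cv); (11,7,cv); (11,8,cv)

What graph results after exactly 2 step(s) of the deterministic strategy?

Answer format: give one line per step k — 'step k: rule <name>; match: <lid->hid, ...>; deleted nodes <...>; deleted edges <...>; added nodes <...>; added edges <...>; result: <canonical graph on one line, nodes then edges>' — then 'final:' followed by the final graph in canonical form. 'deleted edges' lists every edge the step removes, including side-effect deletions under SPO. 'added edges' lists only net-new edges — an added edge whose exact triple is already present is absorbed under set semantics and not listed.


step 1: rule r1; match: 0->9, 1->1, 2->4, 3->8; deleted nodes 9; deleted edges (9,1,cv); (9,4,cv); (9,8,cv); added nodes 12, 13, 14, 15, 16, 17, 18; added edges (15,1,cv); (15,12,cv); (15,14,cv); (16,4,cv); (16,12,cv); (16,13,cv); (17,8,cv); (17,13,cv); (17,14,cv); (18,12,cv); (18,13,cv); (18,14,cv); result: nodes: 1:V, 2:V, 3:V, 4:V, 5:V, 7:V, 8:V, 10:T, 11:T, 12:V, 13:V, 14:V, 15:T, 16:T, 17:T, 18:T edges: (10,2,cv); (10,5,cv); (10,7,cv); (11,1,cv); (11,7,cv); (11,8,cv); (15,1,cv); (15,12,cv); (15,14,cv); (16,4,cv); (16,12,cv); (16,13,cv); (17,8,cv); (17,13,cv); (17,14,cv); (18,12,cv); (18,13,cv); (18,14,cv)
step 2: rule r1; match: 0->10, 1->2, 2->5, 3->7; deleted nodes 10; deleted edges (10,2,cv); (10,5,cv); (10,7,cv); added nodes 19, 20, 21, 22, 23, 24, 25; added edges (22,2,cv); (22,19,cv); (22,21,cv); (23,5,cv); (23,19,cv); (23,20,cv); (24,7,cv); (24,20,cv); (24,21,cv); (25,19,cv); (25,20,cv); (25,21,cv); result: nodes: 1:V, 2:V, 3:V, 4:V, 5:V, 7:V, 8:V, 11:T, 12:V, 13:V, 14:V, 15:T, 16:T, 17:T, 18:T, 19:V, 20:V, 21:V, 22:T, 23:T, 24:T, 25:T edges: (11,1,cv); (11,7,cv); (11,8,cv); (15,1,cv); (15,12,cv); (15,14,cv); (16,4,cv); (16,12,cv); (16,13,cv); (17,8,cv); (17,13,cv); (17,14,cv); (18,12,cv); (18,13,cv); (18,14,cv); (22,2,cv); (22,19,cv); (22,21,cv); (23,5,cv); (23,19,cv); (23,20,cv); (24,7,cv); (24,20,cv); (24,21,cv); (25,19,cv); (25,20,cv); (25,21,cv)
final:
nodes: 1:V, 2:V, 3:V, 4:V, 5:V, 7:V, 8:V, 11:T, 12:V, 13:V, 14:V, 15:T, 16:T, 17:T, 18:T, 19:V, 20:V, 21:V, 22:T, 23:T, 24:T, 25:T
edges: (11,1,cv); (11,7,cv); (11,8,cv); (15,1,cv); (15,12,cv); (15,14,cv); (16,4,cv); (16,12,cv); (16,13,cv); (17,8,cv); (17,13,cv); (17,14,cv); (18,12,cv); (18,13,cv); (18,14,cv); (22,2,cv); (22,19,cv); (22,21,cv); (23,5,cv); (23,19,cv); (23,20,cv); (24,7,cv); (24,20,cv); (24,21,cv); (25,19,cv); (25,20,cv); (25,21,cv)
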